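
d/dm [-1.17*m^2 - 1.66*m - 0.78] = -2.34*m - 1.66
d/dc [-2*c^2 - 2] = -4*c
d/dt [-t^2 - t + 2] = -2*t - 1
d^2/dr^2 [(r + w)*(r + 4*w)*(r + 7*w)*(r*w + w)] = 6*w*(2*r^2 + 12*r*w + r + 13*w^2 + 4*w)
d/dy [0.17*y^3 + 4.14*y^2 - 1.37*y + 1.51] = 0.51*y^2 + 8.28*y - 1.37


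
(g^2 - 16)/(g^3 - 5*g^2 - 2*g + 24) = (g + 4)/(g^2 - g - 6)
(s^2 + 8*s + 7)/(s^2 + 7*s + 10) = (s^2 + 8*s + 7)/(s^2 + 7*s + 10)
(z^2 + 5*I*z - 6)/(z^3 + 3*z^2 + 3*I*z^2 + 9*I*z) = (z + 2*I)/(z*(z + 3))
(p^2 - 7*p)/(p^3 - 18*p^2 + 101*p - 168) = p/(p^2 - 11*p + 24)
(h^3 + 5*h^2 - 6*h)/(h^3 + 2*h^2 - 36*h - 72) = h*(h - 1)/(h^2 - 4*h - 12)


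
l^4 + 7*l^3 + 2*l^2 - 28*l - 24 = (l - 2)*(l + 1)*(l + 2)*(l + 6)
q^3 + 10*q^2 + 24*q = q*(q + 4)*(q + 6)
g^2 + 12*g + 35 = (g + 5)*(g + 7)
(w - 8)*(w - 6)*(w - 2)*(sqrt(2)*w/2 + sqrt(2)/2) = sqrt(2)*w^4/2 - 15*sqrt(2)*w^3/2 + 30*sqrt(2)*w^2 - 10*sqrt(2)*w - 48*sqrt(2)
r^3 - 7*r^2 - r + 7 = (r - 7)*(r - 1)*(r + 1)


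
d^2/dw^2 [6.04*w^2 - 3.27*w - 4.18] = 12.0800000000000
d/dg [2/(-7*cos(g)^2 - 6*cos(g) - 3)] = -4*(7*cos(g) + 3)*sin(g)/(7*cos(g)^2 + 6*cos(g) + 3)^2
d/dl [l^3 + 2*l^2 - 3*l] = 3*l^2 + 4*l - 3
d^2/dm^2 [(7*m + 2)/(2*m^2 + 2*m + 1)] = 4*(2*(2*m + 1)^2*(7*m + 2) - 3*(7*m + 3)*(2*m^2 + 2*m + 1))/(2*m^2 + 2*m + 1)^3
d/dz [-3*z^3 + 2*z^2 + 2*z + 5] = -9*z^2 + 4*z + 2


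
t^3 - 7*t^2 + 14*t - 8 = (t - 4)*(t - 2)*(t - 1)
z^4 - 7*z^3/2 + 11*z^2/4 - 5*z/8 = z*(z - 5/2)*(z - 1/2)^2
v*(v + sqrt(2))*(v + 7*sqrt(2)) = v^3 + 8*sqrt(2)*v^2 + 14*v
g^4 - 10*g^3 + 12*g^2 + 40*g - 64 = (g - 8)*(g - 2)^2*(g + 2)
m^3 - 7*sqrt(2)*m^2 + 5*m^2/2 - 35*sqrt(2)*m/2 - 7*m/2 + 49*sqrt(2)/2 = (m - 1)*(m + 7/2)*(m - 7*sqrt(2))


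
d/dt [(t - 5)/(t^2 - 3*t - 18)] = (t^2 - 3*t - (t - 5)*(2*t - 3) - 18)/(-t^2 + 3*t + 18)^2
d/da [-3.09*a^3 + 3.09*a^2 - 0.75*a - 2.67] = -9.27*a^2 + 6.18*a - 0.75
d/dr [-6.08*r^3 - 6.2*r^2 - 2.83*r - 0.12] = -18.24*r^2 - 12.4*r - 2.83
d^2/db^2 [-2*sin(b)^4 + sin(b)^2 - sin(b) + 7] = 32*sin(b)^4 - 28*sin(b)^2 + sin(b) + 2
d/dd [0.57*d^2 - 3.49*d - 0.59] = 1.14*d - 3.49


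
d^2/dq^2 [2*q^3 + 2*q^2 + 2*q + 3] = 12*q + 4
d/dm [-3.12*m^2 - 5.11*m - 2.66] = -6.24*m - 5.11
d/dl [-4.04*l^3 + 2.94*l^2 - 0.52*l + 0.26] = -12.12*l^2 + 5.88*l - 0.52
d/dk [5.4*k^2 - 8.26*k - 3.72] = 10.8*k - 8.26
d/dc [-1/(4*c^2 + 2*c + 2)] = (4*c + 1)/(2*(2*c^2 + c + 1)^2)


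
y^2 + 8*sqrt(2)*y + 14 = (y + sqrt(2))*(y + 7*sqrt(2))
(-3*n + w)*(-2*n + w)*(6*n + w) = 36*n^3 - 24*n^2*w + n*w^2 + w^3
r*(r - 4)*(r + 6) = r^3 + 2*r^2 - 24*r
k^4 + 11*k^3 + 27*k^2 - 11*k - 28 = (k - 1)*(k + 1)*(k + 4)*(k + 7)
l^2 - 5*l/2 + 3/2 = (l - 3/2)*(l - 1)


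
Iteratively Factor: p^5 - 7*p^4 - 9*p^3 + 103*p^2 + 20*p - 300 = (p - 5)*(p^4 - 2*p^3 - 19*p^2 + 8*p + 60) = (p - 5)^2*(p^3 + 3*p^2 - 4*p - 12) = (p - 5)^2*(p - 2)*(p^2 + 5*p + 6) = (p - 5)^2*(p - 2)*(p + 2)*(p + 3)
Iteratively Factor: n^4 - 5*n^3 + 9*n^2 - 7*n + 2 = (n - 1)*(n^3 - 4*n^2 + 5*n - 2) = (n - 1)^2*(n^2 - 3*n + 2) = (n - 1)^3*(n - 2)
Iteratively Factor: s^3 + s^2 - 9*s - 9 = (s + 1)*(s^2 - 9) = (s - 3)*(s + 1)*(s + 3)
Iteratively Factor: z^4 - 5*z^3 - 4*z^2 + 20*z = (z - 2)*(z^3 - 3*z^2 - 10*z) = (z - 2)*(z + 2)*(z^2 - 5*z) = z*(z - 2)*(z + 2)*(z - 5)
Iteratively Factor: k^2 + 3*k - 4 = (k + 4)*(k - 1)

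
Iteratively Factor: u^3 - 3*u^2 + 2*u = (u - 2)*(u^2 - u) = (u - 2)*(u - 1)*(u)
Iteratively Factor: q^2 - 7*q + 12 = (q - 3)*(q - 4)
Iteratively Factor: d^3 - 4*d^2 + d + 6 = (d + 1)*(d^2 - 5*d + 6) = (d - 3)*(d + 1)*(d - 2)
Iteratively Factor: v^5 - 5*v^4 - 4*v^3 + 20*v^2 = (v + 2)*(v^4 - 7*v^3 + 10*v^2) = v*(v + 2)*(v^3 - 7*v^2 + 10*v) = v*(v - 2)*(v + 2)*(v^2 - 5*v) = v^2*(v - 2)*(v + 2)*(v - 5)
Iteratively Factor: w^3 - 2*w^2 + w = (w)*(w^2 - 2*w + 1) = w*(w - 1)*(w - 1)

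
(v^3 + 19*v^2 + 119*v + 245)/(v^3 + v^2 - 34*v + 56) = (v^2 + 12*v + 35)/(v^2 - 6*v + 8)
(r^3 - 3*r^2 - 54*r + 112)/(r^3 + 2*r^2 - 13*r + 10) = (r^2 - r - 56)/(r^2 + 4*r - 5)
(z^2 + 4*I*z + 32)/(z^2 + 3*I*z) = (z^2 + 4*I*z + 32)/(z*(z + 3*I))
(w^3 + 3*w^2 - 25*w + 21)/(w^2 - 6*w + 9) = (w^2 + 6*w - 7)/(w - 3)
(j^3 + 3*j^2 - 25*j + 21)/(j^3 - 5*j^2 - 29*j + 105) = (j^2 + 6*j - 7)/(j^2 - 2*j - 35)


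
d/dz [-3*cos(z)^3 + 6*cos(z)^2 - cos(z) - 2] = (9*cos(z)^2 - 12*cos(z) + 1)*sin(z)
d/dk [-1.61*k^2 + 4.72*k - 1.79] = 4.72 - 3.22*k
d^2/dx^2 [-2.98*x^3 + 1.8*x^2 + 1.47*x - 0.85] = 3.6 - 17.88*x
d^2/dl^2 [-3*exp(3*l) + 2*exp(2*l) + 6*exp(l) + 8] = (-27*exp(2*l) + 8*exp(l) + 6)*exp(l)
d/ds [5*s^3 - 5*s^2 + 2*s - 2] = 15*s^2 - 10*s + 2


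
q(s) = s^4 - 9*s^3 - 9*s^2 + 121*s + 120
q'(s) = 4*s^3 - 27*s^2 - 18*s + 121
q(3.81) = 163.33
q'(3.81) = -118.29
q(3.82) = 162.14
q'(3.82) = -118.78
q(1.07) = 229.45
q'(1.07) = 75.73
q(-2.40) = -64.65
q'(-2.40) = -46.62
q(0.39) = 165.31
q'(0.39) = 110.11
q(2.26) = 269.69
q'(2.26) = -11.41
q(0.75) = 202.21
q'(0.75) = 94.00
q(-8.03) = 7385.86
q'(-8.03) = -3546.57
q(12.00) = 5460.00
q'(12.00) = 2929.00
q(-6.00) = 2310.00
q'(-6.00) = -1607.00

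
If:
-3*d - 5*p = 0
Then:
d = -5*p/3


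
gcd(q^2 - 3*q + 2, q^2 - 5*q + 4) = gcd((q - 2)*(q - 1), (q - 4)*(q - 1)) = q - 1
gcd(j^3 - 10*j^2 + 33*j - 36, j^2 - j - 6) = j - 3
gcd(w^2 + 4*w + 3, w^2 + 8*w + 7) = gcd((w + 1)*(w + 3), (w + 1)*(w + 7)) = w + 1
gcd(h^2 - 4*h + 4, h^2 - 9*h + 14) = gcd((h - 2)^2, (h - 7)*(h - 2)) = h - 2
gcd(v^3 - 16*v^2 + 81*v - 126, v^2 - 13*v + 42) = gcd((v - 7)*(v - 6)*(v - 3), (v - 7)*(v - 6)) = v^2 - 13*v + 42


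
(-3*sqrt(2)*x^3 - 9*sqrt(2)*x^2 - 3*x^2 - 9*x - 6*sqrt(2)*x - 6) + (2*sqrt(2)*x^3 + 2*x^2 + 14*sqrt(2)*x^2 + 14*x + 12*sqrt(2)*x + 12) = -sqrt(2)*x^3 - x^2 + 5*sqrt(2)*x^2 + 5*x + 6*sqrt(2)*x + 6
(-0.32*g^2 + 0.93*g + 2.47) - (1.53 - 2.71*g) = -0.32*g^2 + 3.64*g + 0.94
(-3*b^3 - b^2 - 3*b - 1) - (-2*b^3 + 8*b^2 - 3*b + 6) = -b^3 - 9*b^2 - 7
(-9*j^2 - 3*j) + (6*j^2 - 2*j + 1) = -3*j^2 - 5*j + 1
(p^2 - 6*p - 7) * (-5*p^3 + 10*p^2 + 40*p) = -5*p^5 + 40*p^4 + 15*p^3 - 310*p^2 - 280*p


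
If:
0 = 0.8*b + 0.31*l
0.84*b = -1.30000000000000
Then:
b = -1.55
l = 3.99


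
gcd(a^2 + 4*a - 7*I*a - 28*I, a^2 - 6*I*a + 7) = a - 7*I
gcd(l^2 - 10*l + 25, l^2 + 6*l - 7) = 1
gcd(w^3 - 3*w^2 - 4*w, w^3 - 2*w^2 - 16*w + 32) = w - 4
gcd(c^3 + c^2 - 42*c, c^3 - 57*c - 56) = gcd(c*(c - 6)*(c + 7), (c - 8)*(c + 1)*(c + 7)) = c + 7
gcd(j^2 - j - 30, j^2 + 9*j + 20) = j + 5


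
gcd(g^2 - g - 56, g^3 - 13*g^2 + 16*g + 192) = g - 8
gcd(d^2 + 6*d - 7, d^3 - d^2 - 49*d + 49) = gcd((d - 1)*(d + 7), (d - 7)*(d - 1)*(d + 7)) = d^2 + 6*d - 7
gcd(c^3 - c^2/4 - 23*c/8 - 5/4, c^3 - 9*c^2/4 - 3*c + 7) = c - 2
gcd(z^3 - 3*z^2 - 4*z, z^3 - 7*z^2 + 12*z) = z^2 - 4*z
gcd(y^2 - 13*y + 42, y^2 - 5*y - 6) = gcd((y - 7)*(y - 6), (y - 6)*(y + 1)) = y - 6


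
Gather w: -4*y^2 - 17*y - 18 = -4*y^2 - 17*y - 18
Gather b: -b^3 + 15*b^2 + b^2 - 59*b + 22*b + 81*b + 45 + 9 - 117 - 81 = -b^3 + 16*b^2 + 44*b - 144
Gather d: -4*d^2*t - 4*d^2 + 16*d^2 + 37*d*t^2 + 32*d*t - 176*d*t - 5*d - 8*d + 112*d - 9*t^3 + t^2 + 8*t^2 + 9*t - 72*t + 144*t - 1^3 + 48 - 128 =d^2*(12 - 4*t) + d*(37*t^2 - 144*t + 99) - 9*t^3 + 9*t^2 + 81*t - 81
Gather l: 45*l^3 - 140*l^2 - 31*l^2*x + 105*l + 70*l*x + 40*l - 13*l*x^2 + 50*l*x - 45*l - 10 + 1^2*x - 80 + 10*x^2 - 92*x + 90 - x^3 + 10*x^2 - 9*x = 45*l^3 + l^2*(-31*x - 140) + l*(-13*x^2 + 120*x + 100) - x^3 + 20*x^2 - 100*x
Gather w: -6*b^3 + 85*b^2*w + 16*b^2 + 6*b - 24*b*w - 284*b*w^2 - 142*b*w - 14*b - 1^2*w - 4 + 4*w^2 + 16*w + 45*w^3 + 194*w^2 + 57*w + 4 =-6*b^3 + 16*b^2 - 8*b + 45*w^3 + w^2*(198 - 284*b) + w*(85*b^2 - 166*b + 72)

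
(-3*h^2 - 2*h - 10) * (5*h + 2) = -15*h^3 - 16*h^2 - 54*h - 20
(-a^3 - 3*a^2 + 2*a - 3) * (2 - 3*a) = 3*a^4 + 7*a^3 - 12*a^2 + 13*a - 6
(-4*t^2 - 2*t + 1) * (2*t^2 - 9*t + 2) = -8*t^4 + 32*t^3 + 12*t^2 - 13*t + 2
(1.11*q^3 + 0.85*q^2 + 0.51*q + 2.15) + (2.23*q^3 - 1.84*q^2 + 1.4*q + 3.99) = 3.34*q^3 - 0.99*q^2 + 1.91*q + 6.14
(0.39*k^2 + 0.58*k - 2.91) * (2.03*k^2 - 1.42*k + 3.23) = 0.7917*k^4 + 0.6236*k^3 - 5.4712*k^2 + 6.0056*k - 9.3993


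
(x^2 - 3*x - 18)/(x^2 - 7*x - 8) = (-x^2 + 3*x + 18)/(-x^2 + 7*x + 8)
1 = 1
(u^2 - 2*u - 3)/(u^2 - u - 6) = (u + 1)/(u + 2)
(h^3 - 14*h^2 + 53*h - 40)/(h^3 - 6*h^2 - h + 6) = (h^2 - 13*h + 40)/(h^2 - 5*h - 6)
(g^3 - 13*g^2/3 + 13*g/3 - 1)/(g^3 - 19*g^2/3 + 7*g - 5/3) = (g - 3)/(g - 5)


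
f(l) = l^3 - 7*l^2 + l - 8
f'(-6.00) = 193.00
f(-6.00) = -482.00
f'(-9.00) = 370.00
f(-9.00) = -1313.00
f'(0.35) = -3.53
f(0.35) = -8.46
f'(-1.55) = 29.91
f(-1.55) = -30.09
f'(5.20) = 9.32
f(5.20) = -51.47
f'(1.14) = -11.06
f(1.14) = -14.48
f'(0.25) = -2.31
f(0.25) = -8.17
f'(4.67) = 1.05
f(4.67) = -54.14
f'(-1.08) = 19.62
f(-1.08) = -18.50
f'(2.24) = -15.31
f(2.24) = -29.64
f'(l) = 3*l^2 - 14*l + 1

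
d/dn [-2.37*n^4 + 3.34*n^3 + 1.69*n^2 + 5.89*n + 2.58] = -9.48*n^3 + 10.02*n^2 + 3.38*n + 5.89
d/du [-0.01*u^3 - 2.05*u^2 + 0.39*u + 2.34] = -0.03*u^2 - 4.1*u + 0.39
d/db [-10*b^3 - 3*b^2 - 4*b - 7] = -30*b^2 - 6*b - 4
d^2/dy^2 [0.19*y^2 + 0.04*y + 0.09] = 0.380000000000000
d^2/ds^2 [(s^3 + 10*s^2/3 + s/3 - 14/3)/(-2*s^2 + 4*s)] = (-33*s^3 + 42*s^2 - 84*s + 56)/(3*s^3*(s^3 - 6*s^2 + 12*s - 8))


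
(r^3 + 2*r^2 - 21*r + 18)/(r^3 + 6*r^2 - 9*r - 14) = (r^3 + 2*r^2 - 21*r + 18)/(r^3 + 6*r^2 - 9*r - 14)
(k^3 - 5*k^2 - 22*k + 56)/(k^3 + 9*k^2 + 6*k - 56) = (k - 7)/(k + 7)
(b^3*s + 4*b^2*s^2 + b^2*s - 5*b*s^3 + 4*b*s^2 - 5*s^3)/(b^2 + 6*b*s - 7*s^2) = s*(b^2 + 5*b*s + b + 5*s)/(b + 7*s)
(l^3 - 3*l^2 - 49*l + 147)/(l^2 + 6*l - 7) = (l^2 - 10*l + 21)/(l - 1)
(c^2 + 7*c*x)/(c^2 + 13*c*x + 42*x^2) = c/(c + 6*x)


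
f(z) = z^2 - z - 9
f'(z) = 2*z - 1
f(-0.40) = -8.44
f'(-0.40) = -1.80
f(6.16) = 22.79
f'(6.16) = 11.32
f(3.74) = 1.25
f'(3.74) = 6.48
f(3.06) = -2.70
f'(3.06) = 5.12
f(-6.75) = 43.31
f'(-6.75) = -14.50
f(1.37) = -8.49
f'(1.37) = 1.74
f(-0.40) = -8.44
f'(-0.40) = -1.80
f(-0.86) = -7.40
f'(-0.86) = -2.72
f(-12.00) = 147.00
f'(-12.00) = -25.00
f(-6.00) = 33.00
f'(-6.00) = -13.00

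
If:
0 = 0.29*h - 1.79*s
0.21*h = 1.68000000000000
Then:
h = 8.00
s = 1.30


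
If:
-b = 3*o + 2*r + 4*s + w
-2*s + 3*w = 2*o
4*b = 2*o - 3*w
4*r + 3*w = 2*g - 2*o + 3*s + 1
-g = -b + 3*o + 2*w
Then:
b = 1/22 - 4*w/11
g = -103*w/22 - 5/22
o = 17*w/22 + 1/11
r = 1/44 - 129*w/44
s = 8*w/11 - 1/11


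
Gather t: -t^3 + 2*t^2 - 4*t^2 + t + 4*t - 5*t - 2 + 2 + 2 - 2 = -t^3 - 2*t^2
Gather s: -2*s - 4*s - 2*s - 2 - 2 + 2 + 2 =-8*s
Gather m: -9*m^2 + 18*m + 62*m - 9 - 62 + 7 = -9*m^2 + 80*m - 64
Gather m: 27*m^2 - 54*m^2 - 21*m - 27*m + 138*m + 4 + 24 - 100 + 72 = -27*m^2 + 90*m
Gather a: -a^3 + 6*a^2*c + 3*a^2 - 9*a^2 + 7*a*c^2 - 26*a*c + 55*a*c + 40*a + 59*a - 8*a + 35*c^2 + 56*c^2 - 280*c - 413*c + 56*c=-a^3 + a^2*(6*c - 6) + a*(7*c^2 + 29*c + 91) + 91*c^2 - 637*c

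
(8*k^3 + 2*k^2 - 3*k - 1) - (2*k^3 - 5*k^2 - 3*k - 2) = 6*k^3 + 7*k^2 + 1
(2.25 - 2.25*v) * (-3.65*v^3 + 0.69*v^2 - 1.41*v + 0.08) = 8.2125*v^4 - 9.765*v^3 + 4.725*v^2 - 3.3525*v + 0.18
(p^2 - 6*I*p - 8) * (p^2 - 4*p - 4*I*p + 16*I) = p^4 - 4*p^3 - 10*I*p^3 - 32*p^2 + 40*I*p^2 + 128*p + 32*I*p - 128*I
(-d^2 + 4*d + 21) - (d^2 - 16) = -2*d^2 + 4*d + 37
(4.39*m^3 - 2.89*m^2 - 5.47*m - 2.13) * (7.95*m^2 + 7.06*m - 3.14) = 34.9005*m^5 + 8.0179*m^4 - 77.6745*m^3 - 46.4771*m^2 + 2.138*m + 6.6882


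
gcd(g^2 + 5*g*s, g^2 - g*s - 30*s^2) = g + 5*s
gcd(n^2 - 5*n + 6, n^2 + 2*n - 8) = n - 2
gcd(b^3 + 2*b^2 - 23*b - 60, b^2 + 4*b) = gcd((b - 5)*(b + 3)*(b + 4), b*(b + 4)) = b + 4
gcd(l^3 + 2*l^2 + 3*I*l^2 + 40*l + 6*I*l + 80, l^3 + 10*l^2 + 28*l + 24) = l + 2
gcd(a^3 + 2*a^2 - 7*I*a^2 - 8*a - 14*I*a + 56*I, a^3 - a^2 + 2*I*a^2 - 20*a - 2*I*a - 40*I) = a + 4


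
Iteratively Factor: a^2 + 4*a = (a)*(a + 4)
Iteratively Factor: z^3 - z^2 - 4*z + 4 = (z - 2)*(z^2 + z - 2) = (z - 2)*(z - 1)*(z + 2)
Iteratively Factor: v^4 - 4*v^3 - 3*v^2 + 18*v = (v - 3)*(v^3 - v^2 - 6*v) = (v - 3)^2*(v^2 + 2*v) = (v - 3)^2*(v + 2)*(v)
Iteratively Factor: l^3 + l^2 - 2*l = (l - 1)*(l^2 + 2*l) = l*(l - 1)*(l + 2)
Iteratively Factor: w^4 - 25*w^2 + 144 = (w + 4)*(w^3 - 4*w^2 - 9*w + 36) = (w - 4)*(w + 4)*(w^2 - 9) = (w - 4)*(w - 3)*(w + 4)*(w + 3)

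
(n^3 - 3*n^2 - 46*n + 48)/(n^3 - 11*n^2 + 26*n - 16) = (n + 6)/(n - 2)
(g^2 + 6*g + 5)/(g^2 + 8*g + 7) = (g + 5)/(g + 7)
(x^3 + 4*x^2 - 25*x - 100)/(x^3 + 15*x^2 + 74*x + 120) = (x - 5)/(x + 6)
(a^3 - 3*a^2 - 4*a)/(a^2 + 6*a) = (a^2 - 3*a - 4)/(a + 6)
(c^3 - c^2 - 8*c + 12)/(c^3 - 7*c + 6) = (c - 2)/(c - 1)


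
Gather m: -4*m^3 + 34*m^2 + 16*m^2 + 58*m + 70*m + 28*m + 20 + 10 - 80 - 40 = -4*m^3 + 50*m^2 + 156*m - 90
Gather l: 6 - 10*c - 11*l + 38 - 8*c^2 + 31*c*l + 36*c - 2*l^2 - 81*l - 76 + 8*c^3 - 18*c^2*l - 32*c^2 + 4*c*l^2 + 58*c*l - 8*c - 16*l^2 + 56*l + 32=8*c^3 - 40*c^2 + 18*c + l^2*(4*c - 18) + l*(-18*c^2 + 89*c - 36)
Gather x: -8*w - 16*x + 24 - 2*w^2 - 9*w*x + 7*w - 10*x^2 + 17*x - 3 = -2*w^2 - w - 10*x^2 + x*(1 - 9*w) + 21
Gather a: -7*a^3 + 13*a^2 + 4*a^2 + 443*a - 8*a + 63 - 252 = -7*a^3 + 17*a^2 + 435*a - 189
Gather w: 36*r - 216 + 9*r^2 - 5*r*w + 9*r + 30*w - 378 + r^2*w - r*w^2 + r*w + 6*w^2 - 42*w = 9*r^2 + 45*r + w^2*(6 - r) + w*(r^2 - 4*r - 12) - 594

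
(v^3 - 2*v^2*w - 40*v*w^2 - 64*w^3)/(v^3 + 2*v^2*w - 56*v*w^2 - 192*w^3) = (v + 2*w)/(v + 6*w)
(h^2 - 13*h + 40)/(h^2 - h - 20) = (h - 8)/(h + 4)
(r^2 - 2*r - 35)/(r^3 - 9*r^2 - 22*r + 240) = (r - 7)/(r^2 - 14*r + 48)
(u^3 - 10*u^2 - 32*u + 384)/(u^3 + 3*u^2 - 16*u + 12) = (u^2 - 16*u + 64)/(u^2 - 3*u + 2)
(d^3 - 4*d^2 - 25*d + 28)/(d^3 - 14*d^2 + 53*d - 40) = (d^2 - 3*d - 28)/(d^2 - 13*d + 40)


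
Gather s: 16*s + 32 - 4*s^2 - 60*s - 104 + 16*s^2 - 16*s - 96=12*s^2 - 60*s - 168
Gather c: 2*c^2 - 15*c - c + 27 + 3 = 2*c^2 - 16*c + 30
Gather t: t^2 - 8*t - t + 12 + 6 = t^2 - 9*t + 18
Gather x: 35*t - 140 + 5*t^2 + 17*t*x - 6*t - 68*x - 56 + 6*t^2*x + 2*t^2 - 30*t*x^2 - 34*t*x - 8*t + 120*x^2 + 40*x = 7*t^2 + 21*t + x^2*(120 - 30*t) + x*(6*t^2 - 17*t - 28) - 196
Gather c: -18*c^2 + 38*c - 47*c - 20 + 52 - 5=-18*c^2 - 9*c + 27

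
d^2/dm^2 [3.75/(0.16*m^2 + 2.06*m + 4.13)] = (-0.192*m^2 - 2.472*m + 3.75*(0.32*m + 2.06)*(0.64*m + 4.12) - 4.956)/(0.16*m^2 + 2.06*m + 4.13)^3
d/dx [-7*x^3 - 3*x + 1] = -21*x^2 - 3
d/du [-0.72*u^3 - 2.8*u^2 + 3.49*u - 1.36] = -2.16*u^2 - 5.6*u + 3.49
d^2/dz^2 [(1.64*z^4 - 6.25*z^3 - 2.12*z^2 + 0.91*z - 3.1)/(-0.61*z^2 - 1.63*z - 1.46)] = (-1.220488*z^6 - 9.783912*z^5 - 34.9074*z^4 - 45.260256*z^3 + 42.88524*z^2 + 103.291656*z + 24.32028)/(0.226981*z^6 + 1.819569*z^5 + 6.491925*z^4 + 13.040815*z^3 + 15.53805*z^2 + 10.423524*z + 3.112136)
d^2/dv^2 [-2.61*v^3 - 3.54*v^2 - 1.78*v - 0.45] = -15.66*v - 7.08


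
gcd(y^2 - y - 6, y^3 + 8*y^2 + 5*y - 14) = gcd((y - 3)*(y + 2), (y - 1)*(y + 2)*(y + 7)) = y + 2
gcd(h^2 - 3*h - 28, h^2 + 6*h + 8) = h + 4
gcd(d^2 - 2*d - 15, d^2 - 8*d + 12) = 1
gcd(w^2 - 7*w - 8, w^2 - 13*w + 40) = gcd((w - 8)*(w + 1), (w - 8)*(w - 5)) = w - 8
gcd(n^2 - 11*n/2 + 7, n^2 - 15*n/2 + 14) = n - 7/2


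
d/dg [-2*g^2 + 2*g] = 2 - 4*g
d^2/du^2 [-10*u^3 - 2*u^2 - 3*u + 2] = -60*u - 4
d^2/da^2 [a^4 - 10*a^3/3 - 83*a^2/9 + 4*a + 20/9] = 12*a^2 - 20*a - 166/9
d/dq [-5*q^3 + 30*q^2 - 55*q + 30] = -15*q^2 + 60*q - 55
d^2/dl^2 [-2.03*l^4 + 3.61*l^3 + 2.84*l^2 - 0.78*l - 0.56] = -24.36*l^2 + 21.66*l + 5.68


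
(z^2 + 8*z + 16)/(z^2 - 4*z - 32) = (z + 4)/(z - 8)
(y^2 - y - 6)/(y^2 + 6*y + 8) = (y - 3)/(y + 4)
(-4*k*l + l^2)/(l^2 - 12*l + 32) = l*(-4*k + l)/(l^2 - 12*l + 32)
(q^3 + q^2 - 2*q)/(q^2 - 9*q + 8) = q*(q + 2)/(q - 8)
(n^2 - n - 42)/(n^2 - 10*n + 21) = (n + 6)/(n - 3)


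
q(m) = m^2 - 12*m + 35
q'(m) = 2*m - 12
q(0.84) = 25.63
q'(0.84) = -10.32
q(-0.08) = 35.97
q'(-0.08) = -12.16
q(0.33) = 31.15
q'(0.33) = -11.34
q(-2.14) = 65.26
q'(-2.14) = -16.28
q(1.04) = 23.60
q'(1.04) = -9.92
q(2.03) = 14.76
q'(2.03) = -7.94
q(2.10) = 14.21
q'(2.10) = -7.80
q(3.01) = 7.94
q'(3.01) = -5.98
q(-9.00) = 224.00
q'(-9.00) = -30.00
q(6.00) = -1.00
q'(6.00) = 0.00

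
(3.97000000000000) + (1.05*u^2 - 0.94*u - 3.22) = 1.05*u^2 - 0.94*u + 0.75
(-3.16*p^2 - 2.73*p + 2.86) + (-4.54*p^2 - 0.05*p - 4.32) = -7.7*p^2 - 2.78*p - 1.46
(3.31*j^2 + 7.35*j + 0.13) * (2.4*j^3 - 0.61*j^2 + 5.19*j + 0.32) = 7.944*j^5 + 15.6209*j^4 + 13.0074*j^3 + 39.1264*j^2 + 3.0267*j + 0.0416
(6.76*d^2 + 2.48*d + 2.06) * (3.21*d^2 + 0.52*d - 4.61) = 21.6996*d^4 + 11.476*d^3 - 23.2614*d^2 - 10.3616*d - 9.4966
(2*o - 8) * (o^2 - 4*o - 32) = 2*o^3 - 16*o^2 - 32*o + 256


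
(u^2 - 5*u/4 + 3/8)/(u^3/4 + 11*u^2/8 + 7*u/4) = (8*u^2 - 10*u + 3)/(u*(2*u^2 + 11*u + 14))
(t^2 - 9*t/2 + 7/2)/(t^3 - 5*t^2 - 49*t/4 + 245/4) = 2*(t - 1)/(2*t^2 - 3*t - 35)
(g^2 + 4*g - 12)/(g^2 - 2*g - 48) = (g - 2)/(g - 8)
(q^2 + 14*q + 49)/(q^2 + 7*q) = (q + 7)/q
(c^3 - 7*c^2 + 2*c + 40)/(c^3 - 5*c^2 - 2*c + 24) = (c - 5)/(c - 3)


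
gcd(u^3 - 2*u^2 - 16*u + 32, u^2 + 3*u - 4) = u + 4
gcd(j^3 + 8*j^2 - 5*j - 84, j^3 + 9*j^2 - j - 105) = j^2 + 4*j - 21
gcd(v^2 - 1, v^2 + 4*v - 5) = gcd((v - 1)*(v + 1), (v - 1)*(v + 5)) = v - 1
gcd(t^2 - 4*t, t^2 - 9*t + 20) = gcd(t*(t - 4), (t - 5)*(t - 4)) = t - 4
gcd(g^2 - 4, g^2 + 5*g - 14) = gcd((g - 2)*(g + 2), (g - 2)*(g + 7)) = g - 2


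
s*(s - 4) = s^2 - 4*s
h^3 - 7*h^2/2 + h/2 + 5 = (h - 5/2)*(h - 2)*(h + 1)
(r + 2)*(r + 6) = r^2 + 8*r + 12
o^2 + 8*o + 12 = (o + 2)*(o + 6)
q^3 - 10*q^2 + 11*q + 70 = (q - 7)*(q - 5)*(q + 2)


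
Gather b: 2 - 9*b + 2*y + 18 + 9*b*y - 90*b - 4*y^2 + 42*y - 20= b*(9*y - 99) - 4*y^2 + 44*y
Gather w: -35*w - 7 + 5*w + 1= -30*w - 6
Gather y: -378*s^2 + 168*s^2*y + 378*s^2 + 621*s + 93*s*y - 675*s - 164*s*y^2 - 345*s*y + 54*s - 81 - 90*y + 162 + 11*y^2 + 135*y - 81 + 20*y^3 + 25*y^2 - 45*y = 20*y^3 + y^2*(36 - 164*s) + y*(168*s^2 - 252*s)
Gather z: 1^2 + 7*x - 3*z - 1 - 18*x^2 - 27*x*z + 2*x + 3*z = -18*x^2 - 27*x*z + 9*x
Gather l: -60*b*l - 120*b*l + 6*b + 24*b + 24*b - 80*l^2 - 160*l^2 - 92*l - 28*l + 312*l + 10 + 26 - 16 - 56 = 54*b - 240*l^2 + l*(192 - 180*b) - 36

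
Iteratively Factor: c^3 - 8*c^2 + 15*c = (c)*(c^2 - 8*c + 15) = c*(c - 3)*(c - 5)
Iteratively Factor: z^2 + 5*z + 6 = (z + 3)*(z + 2)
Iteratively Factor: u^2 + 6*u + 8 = (u + 4)*(u + 2)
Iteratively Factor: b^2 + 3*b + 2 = (b + 1)*(b + 2)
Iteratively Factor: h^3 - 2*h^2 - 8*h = (h - 4)*(h^2 + 2*h) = h*(h - 4)*(h + 2)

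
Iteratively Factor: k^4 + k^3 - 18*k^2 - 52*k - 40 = (k + 2)*(k^3 - k^2 - 16*k - 20) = (k + 2)^2*(k^2 - 3*k - 10) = (k - 5)*(k + 2)^2*(k + 2)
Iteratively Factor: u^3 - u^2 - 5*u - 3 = (u + 1)*(u^2 - 2*u - 3) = (u + 1)^2*(u - 3)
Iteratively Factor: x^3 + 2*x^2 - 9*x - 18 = (x + 3)*(x^2 - x - 6) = (x - 3)*(x + 3)*(x + 2)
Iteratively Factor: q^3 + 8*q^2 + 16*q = (q + 4)*(q^2 + 4*q) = q*(q + 4)*(q + 4)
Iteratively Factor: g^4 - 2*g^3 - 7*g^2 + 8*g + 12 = (g - 3)*(g^3 + g^2 - 4*g - 4) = (g - 3)*(g + 2)*(g^2 - g - 2) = (g - 3)*(g + 1)*(g + 2)*(g - 2)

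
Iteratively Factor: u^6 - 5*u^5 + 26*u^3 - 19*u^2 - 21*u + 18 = (u + 2)*(u^5 - 7*u^4 + 14*u^3 - 2*u^2 - 15*u + 9) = (u - 3)*(u + 2)*(u^4 - 4*u^3 + 2*u^2 + 4*u - 3) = (u - 3)*(u - 1)*(u + 2)*(u^3 - 3*u^2 - u + 3) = (u - 3)*(u - 1)^2*(u + 2)*(u^2 - 2*u - 3) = (u - 3)*(u - 1)^2*(u + 1)*(u + 2)*(u - 3)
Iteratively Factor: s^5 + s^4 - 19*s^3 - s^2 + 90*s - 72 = (s + 4)*(s^4 - 3*s^3 - 7*s^2 + 27*s - 18) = (s + 3)*(s + 4)*(s^3 - 6*s^2 + 11*s - 6) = (s - 2)*(s + 3)*(s + 4)*(s^2 - 4*s + 3) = (s - 3)*(s - 2)*(s + 3)*(s + 4)*(s - 1)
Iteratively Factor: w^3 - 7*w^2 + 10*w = (w - 5)*(w^2 - 2*w) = w*(w - 5)*(w - 2)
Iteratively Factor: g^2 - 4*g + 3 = (g - 1)*(g - 3)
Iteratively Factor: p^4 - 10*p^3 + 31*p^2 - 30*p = (p - 5)*(p^3 - 5*p^2 + 6*p) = (p - 5)*(p - 3)*(p^2 - 2*p) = (p - 5)*(p - 3)*(p - 2)*(p)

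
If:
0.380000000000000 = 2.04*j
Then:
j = 0.19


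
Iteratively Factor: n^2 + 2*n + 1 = (n + 1)*(n + 1)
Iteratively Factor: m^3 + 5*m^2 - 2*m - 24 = (m - 2)*(m^2 + 7*m + 12) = (m - 2)*(m + 4)*(m + 3)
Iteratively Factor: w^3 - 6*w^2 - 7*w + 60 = (w - 4)*(w^2 - 2*w - 15) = (w - 4)*(w + 3)*(w - 5)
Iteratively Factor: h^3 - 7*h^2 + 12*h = (h - 3)*(h^2 - 4*h) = (h - 4)*(h - 3)*(h)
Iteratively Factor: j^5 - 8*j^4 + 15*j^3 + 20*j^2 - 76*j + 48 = (j - 4)*(j^4 - 4*j^3 - j^2 + 16*j - 12) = (j - 4)*(j + 2)*(j^3 - 6*j^2 + 11*j - 6) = (j - 4)*(j - 2)*(j + 2)*(j^2 - 4*j + 3) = (j - 4)*(j - 2)*(j - 1)*(j + 2)*(j - 3)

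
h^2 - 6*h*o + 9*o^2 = (h - 3*o)^2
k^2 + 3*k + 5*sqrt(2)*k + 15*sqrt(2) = (k + 3)*(k + 5*sqrt(2))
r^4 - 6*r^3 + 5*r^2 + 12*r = r*(r - 4)*(r - 3)*(r + 1)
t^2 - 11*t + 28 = (t - 7)*(t - 4)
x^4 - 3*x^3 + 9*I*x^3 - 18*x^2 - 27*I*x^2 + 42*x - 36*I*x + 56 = (x - 4)*(x + 1)*(x + 2*I)*(x + 7*I)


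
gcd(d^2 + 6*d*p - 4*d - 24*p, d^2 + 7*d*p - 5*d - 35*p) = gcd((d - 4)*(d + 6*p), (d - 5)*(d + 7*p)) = 1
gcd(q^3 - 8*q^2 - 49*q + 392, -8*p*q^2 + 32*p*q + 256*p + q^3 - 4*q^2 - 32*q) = q - 8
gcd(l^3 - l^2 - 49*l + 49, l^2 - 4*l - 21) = l - 7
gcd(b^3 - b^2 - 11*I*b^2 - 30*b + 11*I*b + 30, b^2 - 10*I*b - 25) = b - 5*I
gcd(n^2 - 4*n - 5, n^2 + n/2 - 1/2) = n + 1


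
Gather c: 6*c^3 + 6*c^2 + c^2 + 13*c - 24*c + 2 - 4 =6*c^3 + 7*c^2 - 11*c - 2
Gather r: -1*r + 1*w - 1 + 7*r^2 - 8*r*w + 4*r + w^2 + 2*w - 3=7*r^2 + r*(3 - 8*w) + w^2 + 3*w - 4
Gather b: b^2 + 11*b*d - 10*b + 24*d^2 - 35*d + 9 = b^2 + b*(11*d - 10) + 24*d^2 - 35*d + 9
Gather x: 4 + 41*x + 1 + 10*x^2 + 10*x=10*x^2 + 51*x + 5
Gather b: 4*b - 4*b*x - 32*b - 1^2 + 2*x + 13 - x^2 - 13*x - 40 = b*(-4*x - 28) - x^2 - 11*x - 28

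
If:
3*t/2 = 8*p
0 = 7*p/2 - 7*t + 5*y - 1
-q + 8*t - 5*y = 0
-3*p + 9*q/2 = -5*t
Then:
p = 54/761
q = -284/761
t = 288/761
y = 2588/3805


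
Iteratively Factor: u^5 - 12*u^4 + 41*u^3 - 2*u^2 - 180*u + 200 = (u - 5)*(u^4 - 7*u^3 + 6*u^2 + 28*u - 40) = (u - 5)*(u - 2)*(u^3 - 5*u^2 - 4*u + 20) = (u - 5)^2*(u - 2)*(u^2 - 4) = (u - 5)^2*(u - 2)*(u + 2)*(u - 2)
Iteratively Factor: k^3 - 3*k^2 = (k)*(k^2 - 3*k) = k*(k - 3)*(k)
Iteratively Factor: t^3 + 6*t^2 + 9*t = (t + 3)*(t^2 + 3*t) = t*(t + 3)*(t + 3)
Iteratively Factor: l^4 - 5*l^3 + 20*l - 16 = (l + 2)*(l^3 - 7*l^2 + 14*l - 8) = (l - 1)*(l + 2)*(l^2 - 6*l + 8) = (l - 4)*(l - 1)*(l + 2)*(l - 2)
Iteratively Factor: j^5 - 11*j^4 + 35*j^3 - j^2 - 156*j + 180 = (j + 2)*(j^4 - 13*j^3 + 61*j^2 - 123*j + 90) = (j - 5)*(j + 2)*(j^3 - 8*j^2 + 21*j - 18) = (j - 5)*(j - 3)*(j + 2)*(j^2 - 5*j + 6) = (j - 5)*(j - 3)*(j - 2)*(j + 2)*(j - 3)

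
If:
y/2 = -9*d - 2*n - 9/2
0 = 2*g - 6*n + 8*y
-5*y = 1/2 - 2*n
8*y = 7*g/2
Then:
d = -109/612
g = -24/17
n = -22/17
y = -21/34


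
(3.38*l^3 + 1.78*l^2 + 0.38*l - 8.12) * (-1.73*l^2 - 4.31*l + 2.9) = -5.8474*l^5 - 17.6472*l^4 + 1.4728*l^3 + 17.5718*l^2 + 36.0992*l - 23.548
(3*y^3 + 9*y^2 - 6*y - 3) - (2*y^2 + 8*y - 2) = 3*y^3 + 7*y^2 - 14*y - 1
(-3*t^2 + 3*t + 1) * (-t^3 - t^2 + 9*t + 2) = 3*t^5 - 31*t^3 + 20*t^2 + 15*t + 2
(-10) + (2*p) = 2*p - 10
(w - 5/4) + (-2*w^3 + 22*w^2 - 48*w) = -2*w^3 + 22*w^2 - 47*w - 5/4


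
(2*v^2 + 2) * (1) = 2*v^2 + 2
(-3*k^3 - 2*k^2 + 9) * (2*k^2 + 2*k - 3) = -6*k^5 - 10*k^4 + 5*k^3 + 24*k^2 + 18*k - 27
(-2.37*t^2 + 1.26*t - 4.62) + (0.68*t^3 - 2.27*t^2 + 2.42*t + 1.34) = 0.68*t^3 - 4.64*t^2 + 3.68*t - 3.28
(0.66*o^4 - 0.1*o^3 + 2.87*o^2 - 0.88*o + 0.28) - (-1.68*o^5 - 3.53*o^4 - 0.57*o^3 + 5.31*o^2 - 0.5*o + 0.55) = 1.68*o^5 + 4.19*o^4 + 0.47*o^3 - 2.44*o^2 - 0.38*o - 0.27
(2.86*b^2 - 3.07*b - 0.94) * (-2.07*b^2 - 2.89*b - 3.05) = -5.9202*b^4 - 1.9105*b^3 + 2.0951*b^2 + 12.0801*b + 2.867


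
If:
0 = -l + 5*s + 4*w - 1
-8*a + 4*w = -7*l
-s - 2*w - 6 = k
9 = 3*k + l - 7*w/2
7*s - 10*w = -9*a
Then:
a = -32403/4913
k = -771/4913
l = -25304/4913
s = 12341/4913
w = -20524/4913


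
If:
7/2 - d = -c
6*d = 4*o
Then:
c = 2*o/3 - 7/2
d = 2*o/3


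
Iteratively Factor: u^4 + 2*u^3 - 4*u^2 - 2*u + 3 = (u + 3)*(u^3 - u^2 - u + 1) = (u + 1)*(u + 3)*(u^2 - 2*u + 1) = (u - 1)*(u + 1)*(u + 3)*(u - 1)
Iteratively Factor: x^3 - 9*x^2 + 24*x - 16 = (x - 4)*(x^2 - 5*x + 4) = (x - 4)^2*(x - 1)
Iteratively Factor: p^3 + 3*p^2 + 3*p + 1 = (p + 1)*(p^2 + 2*p + 1) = (p + 1)^2*(p + 1)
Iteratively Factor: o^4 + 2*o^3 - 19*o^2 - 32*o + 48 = (o - 4)*(o^3 + 6*o^2 + 5*o - 12) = (o - 4)*(o + 4)*(o^2 + 2*o - 3) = (o - 4)*(o + 3)*(o + 4)*(o - 1)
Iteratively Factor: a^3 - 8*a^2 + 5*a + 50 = (a - 5)*(a^2 - 3*a - 10) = (a - 5)^2*(a + 2)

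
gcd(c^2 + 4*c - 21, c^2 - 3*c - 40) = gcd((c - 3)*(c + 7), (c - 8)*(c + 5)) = 1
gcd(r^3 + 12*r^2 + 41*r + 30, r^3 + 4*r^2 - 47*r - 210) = r^2 + 11*r + 30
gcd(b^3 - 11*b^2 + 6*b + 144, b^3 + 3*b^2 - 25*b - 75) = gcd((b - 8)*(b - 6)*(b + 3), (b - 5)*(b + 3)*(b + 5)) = b + 3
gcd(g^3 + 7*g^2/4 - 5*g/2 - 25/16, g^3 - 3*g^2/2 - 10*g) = g + 5/2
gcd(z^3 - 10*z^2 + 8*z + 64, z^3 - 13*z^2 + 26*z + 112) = z^2 - 6*z - 16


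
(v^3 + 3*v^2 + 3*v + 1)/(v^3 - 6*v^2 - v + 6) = (v^2 + 2*v + 1)/(v^2 - 7*v + 6)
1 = 1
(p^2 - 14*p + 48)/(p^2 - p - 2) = (-p^2 + 14*p - 48)/(-p^2 + p + 2)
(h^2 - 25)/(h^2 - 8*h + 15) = (h + 5)/(h - 3)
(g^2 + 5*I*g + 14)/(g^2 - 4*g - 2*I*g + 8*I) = (g + 7*I)/(g - 4)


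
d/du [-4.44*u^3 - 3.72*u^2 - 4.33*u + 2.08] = -13.32*u^2 - 7.44*u - 4.33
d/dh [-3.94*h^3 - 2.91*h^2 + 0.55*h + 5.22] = -11.82*h^2 - 5.82*h + 0.55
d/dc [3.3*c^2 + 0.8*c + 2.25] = 6.6*c + 0.8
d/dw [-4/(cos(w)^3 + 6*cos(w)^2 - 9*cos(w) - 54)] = 12*(sin(w)^2 - 4*cos(w) + 2)*sin(w)/(cos(w)^3 + 6*cos(w)^2 - 9*cos(w) - 54)^2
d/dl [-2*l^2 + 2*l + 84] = 2 - 4*l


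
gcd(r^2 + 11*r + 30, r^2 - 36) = r + 6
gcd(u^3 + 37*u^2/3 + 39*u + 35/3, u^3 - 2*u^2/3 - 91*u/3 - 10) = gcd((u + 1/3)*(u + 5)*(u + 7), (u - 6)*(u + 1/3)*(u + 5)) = u^2 + 16*u/3 + 5/3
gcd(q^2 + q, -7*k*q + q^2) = q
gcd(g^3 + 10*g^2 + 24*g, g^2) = g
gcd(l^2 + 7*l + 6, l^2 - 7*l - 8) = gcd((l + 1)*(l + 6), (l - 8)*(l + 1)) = l + 1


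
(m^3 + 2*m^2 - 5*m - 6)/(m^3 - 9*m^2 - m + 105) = (m^2 - m - 2)/(m^2 - 12*m + 35)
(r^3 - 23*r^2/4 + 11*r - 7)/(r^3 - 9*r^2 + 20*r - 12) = (4*r^2 - 15*r + 14)/(4*(r^2 - 7*r + 6))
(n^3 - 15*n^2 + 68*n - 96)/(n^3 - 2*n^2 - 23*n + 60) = (n - 8)/(n + 5)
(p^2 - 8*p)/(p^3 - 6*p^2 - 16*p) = 1/(p + 2)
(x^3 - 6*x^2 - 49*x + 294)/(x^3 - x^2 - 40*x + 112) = (x^2 - 13*x + 42)/(x^2 - 8*x + 16)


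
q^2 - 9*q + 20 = (q - 5)*(q - 4)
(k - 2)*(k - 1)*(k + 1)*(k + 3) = k^4 + k^3 - 7*k^2 - k + 6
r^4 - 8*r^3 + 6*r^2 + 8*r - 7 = (r - 7)*(r - 1)^2*(r + 1)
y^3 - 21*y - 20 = (y - 5)*(y + 1)*(y + 4)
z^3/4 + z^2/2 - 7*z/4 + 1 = (z/4 + 1)*(z - 1)^2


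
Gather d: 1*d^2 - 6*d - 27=d^2 - 6*d - 27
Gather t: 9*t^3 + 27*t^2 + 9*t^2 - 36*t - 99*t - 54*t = 9*t^3 + 36*t^2 - 189*t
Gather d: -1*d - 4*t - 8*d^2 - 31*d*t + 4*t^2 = -8*d^2 + d*(-31*t - 1) + 4*t^2 - 4*t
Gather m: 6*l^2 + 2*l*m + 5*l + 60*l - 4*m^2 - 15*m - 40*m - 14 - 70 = 6*l^2 + 65*l - 4*m^2 + m*(2*l - 55) - 84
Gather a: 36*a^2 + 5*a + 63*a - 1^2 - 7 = 36*a^2 + 68*a - 8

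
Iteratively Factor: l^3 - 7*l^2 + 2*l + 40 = (l - 4)*(l^2 - 3*l - 10) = (l - 4)*(l + 2)*(l - 5)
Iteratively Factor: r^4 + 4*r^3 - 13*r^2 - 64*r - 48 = (r - 4)*(r^3 + 8*r^2 + 19*r + 12) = (r - 4)*(r + 4)*(r^2 + 4*r + 3) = (r - 4)*(r + 3)*(r + 4)*(r + 1)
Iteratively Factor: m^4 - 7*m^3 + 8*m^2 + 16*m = (m - 4)*(m^3 - 3*m^2 - 4*m) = m*(m - 4)*(m^2 - 3*m - 4) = m*(m - 4)*(m + 1)*(m - 4)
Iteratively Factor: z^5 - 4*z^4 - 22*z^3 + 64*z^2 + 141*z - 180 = (z - 5)*(z^4 + z^3 - 17*z^2 - 21*z + 36) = (z - 5)*(z + 3)*(z^3 - 2*z^2 - 11*z + 12) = (z - 5)*(z - 4)*(z + 3)*(z^2 + 2*z - 3) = (z - 5)*(z - 4)*(z - 1)*(z + 3)*(z + 3)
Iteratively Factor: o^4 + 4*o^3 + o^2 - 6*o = (o + 3)*(o^3 + o^2 - 2*o) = o*(o + 3)*(o^2 + o - 2) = o*(o + 2)*(o + 3)*(o - 1)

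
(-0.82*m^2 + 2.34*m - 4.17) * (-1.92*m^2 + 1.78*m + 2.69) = 1.5744*m^4 - 5.9524*m^3 + 9.9658*m^2 - 1.128*m - 11.2173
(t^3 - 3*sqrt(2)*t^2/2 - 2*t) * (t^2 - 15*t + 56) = t^5 - 15*t^4 - 3*sqrt(2)*t^4/2 + 45*sqrt(2)*t^3/2 + 54*t^3 - 84*sqrt(2)*t^2 + 30*t^2 - 112*t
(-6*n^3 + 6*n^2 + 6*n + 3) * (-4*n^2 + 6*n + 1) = 24*n^5 - 60*n^4 + 6*n^3 + 30*n^2 + 24*n + 3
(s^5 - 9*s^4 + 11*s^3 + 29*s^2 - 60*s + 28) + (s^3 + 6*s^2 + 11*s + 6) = s^5 - 9*s^4 + 12*s^3 + 35*s^2 - 49*s + 34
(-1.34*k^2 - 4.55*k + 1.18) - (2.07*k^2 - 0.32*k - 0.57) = -3.41*k^2 - 4.23*k + 1.75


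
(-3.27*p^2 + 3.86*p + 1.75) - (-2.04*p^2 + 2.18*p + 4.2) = -1.23*p^2 + 1.68*p - 2.45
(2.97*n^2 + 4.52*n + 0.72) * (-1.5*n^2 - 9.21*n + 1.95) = -4.455*n^4 - 34.1337*n^3 - 36.9177*n^2 + 2.1828*n + 1.404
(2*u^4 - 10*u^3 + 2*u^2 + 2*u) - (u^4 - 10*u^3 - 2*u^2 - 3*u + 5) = u^4 + 4*u^2 + 5*u - 5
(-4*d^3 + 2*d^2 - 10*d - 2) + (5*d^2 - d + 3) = -4*d^3 + 7*d^2 - 11*d + 1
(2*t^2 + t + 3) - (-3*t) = 2*t^2 + 4*t + 3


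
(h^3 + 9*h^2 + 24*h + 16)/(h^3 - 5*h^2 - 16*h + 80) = (h^2 + 5*h + 4)/(h^2 - 9*h + 20)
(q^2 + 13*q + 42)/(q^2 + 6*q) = (q + 7)/q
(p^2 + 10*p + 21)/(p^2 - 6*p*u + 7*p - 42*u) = (p + 3)/(p - 6*u)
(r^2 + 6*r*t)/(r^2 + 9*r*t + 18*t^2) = r/(r + 3*t)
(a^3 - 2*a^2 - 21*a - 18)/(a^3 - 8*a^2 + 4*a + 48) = (a^2 + 4*a + 3)/(a^2 - 2*a - 8)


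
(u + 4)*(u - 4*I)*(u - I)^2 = u^4 + 4*u^3 - 6*I*u^3 - 9*u^2 - 24*I*u^2 - 36*u + 4*I*u + 16*I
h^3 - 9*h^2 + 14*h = h*(h - 7)*(h - 2)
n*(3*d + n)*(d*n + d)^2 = 3*d^3*n^3 + 6*d^3*n^2 + 3*d^3*n + d^2*n^4 + 2*d^2*n^3 + d^2*n^2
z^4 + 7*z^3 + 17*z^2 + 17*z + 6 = (z + 1)^2*(z + 2)*(z + 3)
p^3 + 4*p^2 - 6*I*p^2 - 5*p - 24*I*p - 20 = (p + 4)*(p - 5*I)*(p - I)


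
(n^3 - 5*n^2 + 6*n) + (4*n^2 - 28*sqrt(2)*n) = n^3 - n^2 - 28*sqrt(2)*n + 6*n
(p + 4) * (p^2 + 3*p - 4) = p^3 + 7*p^2 + 8*p - 16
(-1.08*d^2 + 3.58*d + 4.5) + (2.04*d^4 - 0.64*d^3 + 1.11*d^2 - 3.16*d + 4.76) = 2.04*d^4 - 0.64*d^3 + 0.03*d^2 + 0.42*d + 9.26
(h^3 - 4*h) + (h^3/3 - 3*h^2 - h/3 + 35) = 4*h^3/3 - 3*h^2 - 13*h/3 + 35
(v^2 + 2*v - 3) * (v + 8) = v^3 + 10*v^2 + 13*v - 24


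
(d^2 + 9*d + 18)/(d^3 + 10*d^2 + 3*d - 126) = (d + 3)/(d^2 + 4*d - 21)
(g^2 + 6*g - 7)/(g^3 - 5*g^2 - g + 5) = (g + 7)/(g^2 - 4*g - 5)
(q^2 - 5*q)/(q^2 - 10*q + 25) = q/(q - 5)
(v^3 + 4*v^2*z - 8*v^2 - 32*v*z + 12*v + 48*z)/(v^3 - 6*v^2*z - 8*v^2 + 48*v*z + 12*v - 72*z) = (-v - 4*z)/(-v + 6*z)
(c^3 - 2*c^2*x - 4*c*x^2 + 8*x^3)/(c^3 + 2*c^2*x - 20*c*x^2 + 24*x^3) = (c + 2*x)/(c + 6*x)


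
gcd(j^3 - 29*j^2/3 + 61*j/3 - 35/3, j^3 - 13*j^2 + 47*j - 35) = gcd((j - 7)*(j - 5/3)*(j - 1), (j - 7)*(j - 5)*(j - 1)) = j^2 - 8*j + 7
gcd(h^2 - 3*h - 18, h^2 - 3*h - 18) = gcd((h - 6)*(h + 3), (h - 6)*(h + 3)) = h^2 - 3*h - 18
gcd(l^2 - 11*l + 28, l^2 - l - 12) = l - 4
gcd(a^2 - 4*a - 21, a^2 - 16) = 1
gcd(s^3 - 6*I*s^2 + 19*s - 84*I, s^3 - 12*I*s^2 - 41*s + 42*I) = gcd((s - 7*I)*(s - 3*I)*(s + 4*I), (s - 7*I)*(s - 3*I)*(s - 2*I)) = s^2 - 10*I*s - 21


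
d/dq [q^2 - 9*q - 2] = 2*q - 9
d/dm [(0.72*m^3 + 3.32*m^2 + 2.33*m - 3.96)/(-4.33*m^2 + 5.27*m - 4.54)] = (-3.1176*m^4 + 7.5888*m^3 + 17.7789*m^2 - 64.4392*m + 10.291)/(18.7489*m^4 - 45.6382*m^3 + 67.0893*m^2 - 47.8516*m + 20.6116)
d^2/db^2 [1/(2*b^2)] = 3/b^4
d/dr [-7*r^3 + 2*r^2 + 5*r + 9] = -21*r^2 + 4*r + 5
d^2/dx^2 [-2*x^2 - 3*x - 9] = -4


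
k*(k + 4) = k^2 + 4*k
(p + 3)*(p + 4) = p^2 + 7*p + 12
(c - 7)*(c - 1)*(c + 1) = c^3 - 7*c^2 - c + 7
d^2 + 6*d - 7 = (d - 1)*(d + 7)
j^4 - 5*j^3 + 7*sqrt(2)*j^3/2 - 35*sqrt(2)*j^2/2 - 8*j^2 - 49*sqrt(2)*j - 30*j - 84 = (j - 7)*(j + 2)*(j + 3*sqrt(2)/2)*(j + 2*sqrt(2))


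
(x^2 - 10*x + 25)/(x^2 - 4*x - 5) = (x - 5)/(x + 1)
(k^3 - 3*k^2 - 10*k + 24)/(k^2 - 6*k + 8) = k + 3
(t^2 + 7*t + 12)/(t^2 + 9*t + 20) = (t + 3)/(t + 5)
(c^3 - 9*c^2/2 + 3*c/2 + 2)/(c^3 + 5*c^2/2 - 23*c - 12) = (c - 1)/(c + 6)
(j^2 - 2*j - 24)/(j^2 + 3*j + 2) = (j^2 - 2*j - 24)/(j^2 + 3*j + 2)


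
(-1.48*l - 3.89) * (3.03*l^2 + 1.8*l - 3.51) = -4.4844*l^3 - 14.4507*l^2 - 1.8072*l + 13.6539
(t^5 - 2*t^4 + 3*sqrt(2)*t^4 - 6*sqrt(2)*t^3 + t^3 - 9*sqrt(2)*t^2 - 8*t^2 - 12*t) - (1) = t^5 - 2*t^4 + 3*sqrt(2)*t^4 - 6*sqrt(2)*t^3 + t^3 - 9*sqrt(2)*t^2 - 8*t^2 - 12*t - 1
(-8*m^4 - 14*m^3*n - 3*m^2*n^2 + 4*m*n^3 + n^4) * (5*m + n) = -40*m^5 - 78*m^4*n - 29*m^3*n^2 + 17*m^2*n^3 + 9*m*n^4 + n^5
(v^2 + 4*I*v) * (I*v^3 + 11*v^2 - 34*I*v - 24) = I*v^5 + 7*v^4 + 10*I*v^3 + 112*v^2 - 96*I*v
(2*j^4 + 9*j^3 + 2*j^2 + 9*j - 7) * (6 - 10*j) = -20*j^5 - 78*j^4 + 34*j^3 - 78*j^2 + 124*j - 42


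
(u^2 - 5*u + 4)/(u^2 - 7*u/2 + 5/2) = 2*(u - 4)/(2*u - 5)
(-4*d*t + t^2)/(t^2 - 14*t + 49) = t*(-4*d + t)/(t^2 - 14*t + 49)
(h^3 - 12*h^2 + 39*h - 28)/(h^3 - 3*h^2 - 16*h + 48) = (h^2 - 8*h + 7)/(h^2 + h - 12)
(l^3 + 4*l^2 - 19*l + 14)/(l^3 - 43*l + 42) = (l - 2)/(l - 6)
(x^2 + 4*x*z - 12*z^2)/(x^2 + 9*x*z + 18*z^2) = (x - 2*z)/(x + 3*z)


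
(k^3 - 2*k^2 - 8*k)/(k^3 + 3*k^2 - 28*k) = (k + 2)/(k + 7)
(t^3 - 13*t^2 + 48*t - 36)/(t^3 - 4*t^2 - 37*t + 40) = (t^2 - 12*t + 36)/(t^2 - 3*t - 40)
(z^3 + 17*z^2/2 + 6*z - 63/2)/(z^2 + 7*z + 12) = (2*z^2 + 11*z - 21)/(2*(z + 4))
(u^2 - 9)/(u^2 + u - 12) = (u + 3)/(u + 4)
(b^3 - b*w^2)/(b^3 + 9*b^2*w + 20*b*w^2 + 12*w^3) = b*(b - w)/(b^2 + 8*b*w + 12*w^2)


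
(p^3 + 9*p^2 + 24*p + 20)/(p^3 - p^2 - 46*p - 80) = (p + 2)/(p - 8)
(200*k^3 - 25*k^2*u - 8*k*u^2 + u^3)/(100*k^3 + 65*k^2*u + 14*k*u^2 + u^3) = (40*k^2 - 13*k*u + u^2)/(20*k^2 + 9*k*u + u^2)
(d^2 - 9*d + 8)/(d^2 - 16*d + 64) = (d - 1)/(d - 8)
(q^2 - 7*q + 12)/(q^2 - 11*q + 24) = (q - 4)/(q - 8)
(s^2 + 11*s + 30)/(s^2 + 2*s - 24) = (s + 5)/(s - 4)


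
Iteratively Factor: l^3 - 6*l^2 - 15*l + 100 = (l + 4)*(l^2 - 10*l + 25) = (l - 5)*(l + 4)*(l - 5)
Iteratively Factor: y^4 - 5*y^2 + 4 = (y + 1)*(y^3 - y^2 - 4*y + 4) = (y - 2)*(y + 1)*(y^2 + y - 2) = (y - 2)*(y + 1)*(y + 2)*(y - 1)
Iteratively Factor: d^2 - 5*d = (d)*(d - 5)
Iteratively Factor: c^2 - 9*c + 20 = (c - 5)*(c - 4)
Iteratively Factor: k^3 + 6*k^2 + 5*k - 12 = (k + 3)*(k^2 + 3*k - 4) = (k - 1)*(k + 3)*(k + 4)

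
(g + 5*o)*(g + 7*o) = g^2 + 12*g*o + 35*o^2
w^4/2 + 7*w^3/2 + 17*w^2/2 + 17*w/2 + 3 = (w/2 + 1)*(w + 1)^2*(w + 3)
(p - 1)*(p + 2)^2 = p^3 + 3*p^2 - 4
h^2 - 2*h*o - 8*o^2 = (h - 4*o)*(h + 2*o)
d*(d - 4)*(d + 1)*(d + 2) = d^4 - d^3 - 10*d^2 - 8*d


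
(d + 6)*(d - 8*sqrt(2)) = d^2 - 8*sqrt(2)*d + 6*d - 48*sqrt(2)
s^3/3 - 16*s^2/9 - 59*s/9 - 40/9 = (s/3 + 1/3)*(s - 8)*(s + 5/3)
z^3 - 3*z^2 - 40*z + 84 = (z - 7)*(z - 2)*(z + 6)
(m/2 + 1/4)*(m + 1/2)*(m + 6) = m^3/2 + 7*m^2/2 + 25*m/8 + 3/4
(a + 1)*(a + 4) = a^2 + 5*a + 4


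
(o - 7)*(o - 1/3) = o^2 - 22*o/3 + 7/3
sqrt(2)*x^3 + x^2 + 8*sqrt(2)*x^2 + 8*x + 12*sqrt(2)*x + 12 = (x + 2)*(x + 6)*(sqrt(2)*x + 1)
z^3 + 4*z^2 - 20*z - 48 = (z - 4)*(z + 2)*(z + 6)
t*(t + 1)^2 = t^3 + 2*t^2 + t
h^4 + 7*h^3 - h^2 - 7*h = h*(h - 1)*(h + 1)*(h + 7)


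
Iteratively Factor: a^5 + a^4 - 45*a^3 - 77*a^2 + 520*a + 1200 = (a - 5)*(a^4 + 6*a^3 - 15*a^2 - 152*a - 240) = (a - 5)*(a + 4)*(a^3 + 2*a^2 - 23*a - 60) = (a - 5)*(a + 4)^2*(a^2 - 2*a - 15) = (a - 5)^2*(a + 4)^2*(a + 3)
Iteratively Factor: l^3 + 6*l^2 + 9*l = (l + 3)*(l^2 + 3*l) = l*(l + 3)*(l + 3)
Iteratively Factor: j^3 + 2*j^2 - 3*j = (j)*(j^2 + 2*j - 3) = j*(j + 3)*(j - 1)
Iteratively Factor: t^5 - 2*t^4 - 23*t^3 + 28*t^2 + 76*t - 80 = (t - 2)*(t^4 - 23*t^2 - 18*t + 40) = (t - 5)*(t - 2)*(t^3 + 5*t^2 + 2*t - 8) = (t - 5)*(t - 2)*(t + 4)*(t^2 + t - 2) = (t - 5)*(t - 2)*(t - 1)*(t + 4)*(t + 2)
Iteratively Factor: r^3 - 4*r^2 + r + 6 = (r - 2)*(r^2 - 2*r - 3) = (r - 3)*(r - 2)*(r + 1)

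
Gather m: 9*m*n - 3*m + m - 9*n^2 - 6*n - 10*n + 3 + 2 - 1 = m*(9*n - 2) - 9*n^2 - 16*n + 4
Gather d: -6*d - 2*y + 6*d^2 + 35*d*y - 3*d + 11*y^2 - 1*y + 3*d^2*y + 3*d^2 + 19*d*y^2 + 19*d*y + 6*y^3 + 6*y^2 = d^2*(3*y + 9) + d*(19*y^2 + 54*y - 9) + 6*y^3 + 17*y^2 - 3*y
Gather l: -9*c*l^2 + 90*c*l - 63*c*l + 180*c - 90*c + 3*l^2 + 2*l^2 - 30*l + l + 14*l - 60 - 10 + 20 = 90*c + l^2*(5 - 9*c) + l*(27*c - 15) - 50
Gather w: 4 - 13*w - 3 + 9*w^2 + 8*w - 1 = 9*w^2 - 5*w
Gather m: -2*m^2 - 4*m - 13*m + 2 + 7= -2*m^2 - 17*m + 9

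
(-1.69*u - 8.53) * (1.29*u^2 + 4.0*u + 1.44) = -2.1801*u^3 - 17.7637*u^2 - 36.5536*u - 12.2832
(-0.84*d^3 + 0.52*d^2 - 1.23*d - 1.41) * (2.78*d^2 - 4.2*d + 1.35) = -2.3352*d^5 + 4.9736*d^4 - 6.7374*d^3 + 1.9482*d^2 + 4.2615*d - 1.9035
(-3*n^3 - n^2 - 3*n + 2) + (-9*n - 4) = -3*n^3 - n^2 - 12*n - 2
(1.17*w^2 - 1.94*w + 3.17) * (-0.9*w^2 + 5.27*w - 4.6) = -1.053*w^4 + 7.9119*w^3 - 18.4588*w^2 + 25.6299*w - 14.582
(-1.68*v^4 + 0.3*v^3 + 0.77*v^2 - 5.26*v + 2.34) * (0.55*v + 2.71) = -0.924*v^5 - 4.3878*v^4 + 1.2365*v^3 - 0.8063*v^2 - 12.9676*v + 6.3414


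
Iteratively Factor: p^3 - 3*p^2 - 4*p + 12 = (p - 2)*(p^2 - p - 6) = (p - 2)*(p + 2)*(p - 3)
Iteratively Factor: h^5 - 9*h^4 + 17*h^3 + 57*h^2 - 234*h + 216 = (h + 3)*(h^4 - 12*h^3 + 53*h^2 - 102*h + 72) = (h - 2)*(h + 3)*(h^3 - 10*h^2 + 33*h - 36) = (h - 4)*(h - 2)*(h + 3)*(h^2 - 6*h + 9) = (h - 4)*(h - 3)*(h - 2)*(h + 3)*(h - 3)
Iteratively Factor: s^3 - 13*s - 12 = (s + 1)*(s^2 - s - 12) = (s + 1)*(s + 3)*(s - 4)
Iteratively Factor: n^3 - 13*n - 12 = (n + 3)*(n^2 - 3*n - 4) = (n + 1)*(n + 3)*(n - 4)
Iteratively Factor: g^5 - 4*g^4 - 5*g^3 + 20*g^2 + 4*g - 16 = (g - 1)*(g^4 - 3*g^3 - 8*g^2 + 12*g + 16) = (g - 2)*(g - 1)*(g^3 - g^2 - 10*g - 8) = (g - 2)*(g - 1)*(g + 1)*(g^2 - 2*g - 8) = (g - 2)*(g - 1)*(g + 1)*(g + 2)*(g - 4)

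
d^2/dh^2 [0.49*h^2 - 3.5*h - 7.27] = 0.980000000000000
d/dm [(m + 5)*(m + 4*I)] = 2*m + 5 + 4*I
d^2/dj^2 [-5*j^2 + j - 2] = -10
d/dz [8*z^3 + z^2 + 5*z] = 24*z^2 + 2*z + 5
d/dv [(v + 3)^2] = 2*v + 6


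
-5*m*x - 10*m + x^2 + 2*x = (-5*m + x)*(x + 2)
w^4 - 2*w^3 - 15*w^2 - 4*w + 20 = (w - 5)*(w - 1)*(w + 2)^2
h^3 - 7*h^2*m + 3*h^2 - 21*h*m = h*(h + 3)*(h - 7*m)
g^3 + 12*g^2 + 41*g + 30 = (g + 1)*(g + 5)*(g + 6)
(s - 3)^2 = s^2 - 6*s + 9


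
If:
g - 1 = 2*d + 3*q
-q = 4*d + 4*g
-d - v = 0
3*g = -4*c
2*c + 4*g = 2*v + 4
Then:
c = 57/2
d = 99/2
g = -38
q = -46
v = -99/2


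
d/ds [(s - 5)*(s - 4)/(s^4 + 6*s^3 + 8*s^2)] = (-2*s^4 + 21*s^3 + 28*s^2 - 288*s - 320)/(s^3*(s^4 + 12*s^3 + 52*s^2 + 96*s + 64))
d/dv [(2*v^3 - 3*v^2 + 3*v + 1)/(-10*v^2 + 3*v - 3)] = (-20*v^4 + 12*v^3 + 3*v^2 + 38*v - 12)/(100*v^4 - 60*v^3 + 69*v^2 - 18*v + 9)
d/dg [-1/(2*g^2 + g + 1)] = (4*g + 1)/(2*g^2 + g + 1)^2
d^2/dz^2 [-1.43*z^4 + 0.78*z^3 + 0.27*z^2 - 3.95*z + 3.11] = -17.16*z^2 + 4.68*z + 0.54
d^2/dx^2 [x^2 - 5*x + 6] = 2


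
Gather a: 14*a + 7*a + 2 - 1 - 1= 21*a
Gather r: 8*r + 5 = 8*r + 5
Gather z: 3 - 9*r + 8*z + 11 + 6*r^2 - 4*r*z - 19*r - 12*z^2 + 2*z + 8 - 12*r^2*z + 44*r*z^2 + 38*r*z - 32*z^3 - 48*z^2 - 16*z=6*r^2 - 28*r - 32*z^3 + z^2*(44*r - 60) + z*(-12*r^2 + 34*r - 6) + 22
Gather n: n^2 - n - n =n^2 - 2*n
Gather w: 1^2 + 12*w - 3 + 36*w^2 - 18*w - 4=36*w^2 - 6*w - 6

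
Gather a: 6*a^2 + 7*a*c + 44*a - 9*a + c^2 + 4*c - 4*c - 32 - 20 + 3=6*a^2 + a*(7*c + 35) + c^2 - 49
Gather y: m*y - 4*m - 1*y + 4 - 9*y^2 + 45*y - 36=-4*m - 9*y^2 + y*(m + 44) - 32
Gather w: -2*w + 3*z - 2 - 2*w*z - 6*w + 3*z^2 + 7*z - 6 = w*(-2*z - 8) + 3*z^2 + 10*z - 8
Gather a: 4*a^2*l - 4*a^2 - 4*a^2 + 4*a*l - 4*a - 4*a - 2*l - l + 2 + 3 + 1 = a^2*(4*l - 8) + a*(4*l - 8) - 3*l + 6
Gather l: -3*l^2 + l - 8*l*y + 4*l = -3*l^2 + l*(5 - 8*y)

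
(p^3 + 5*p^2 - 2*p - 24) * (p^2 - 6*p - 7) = p^5 - p^4 - 39*p^3 - 47*p^2 + 158*p + 168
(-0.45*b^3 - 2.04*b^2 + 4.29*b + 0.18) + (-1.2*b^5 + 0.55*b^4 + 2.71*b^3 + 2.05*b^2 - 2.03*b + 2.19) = -1.2*b^5 + 0.55*b^4 + 2.26*b^3 + 0.00999999999999979*b^2 + 2.26*b + 2.37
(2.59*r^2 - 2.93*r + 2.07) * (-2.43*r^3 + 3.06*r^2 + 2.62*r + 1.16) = -6.2937*r^5 + 15.0453*r^4 - 7.2101*r^3 + 1.662*r^2 + 2.0246*r + 2.4012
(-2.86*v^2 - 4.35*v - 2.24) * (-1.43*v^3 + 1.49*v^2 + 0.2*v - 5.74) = 4.0898*v^5 + 1.9591*v^4 - 3.8503*v^3 + 12.2088*v^2 + 24.521*v + 12.8576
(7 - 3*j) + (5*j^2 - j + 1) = 5*j^2 - 4*j + 8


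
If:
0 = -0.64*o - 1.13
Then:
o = -1.77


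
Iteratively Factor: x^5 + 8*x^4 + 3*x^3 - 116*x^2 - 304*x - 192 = (x - 4)*(x^4 + 12*x^3 + 51*x^2 + 88*x + 48) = (x - 4)*(x + 1)*(x^3 + 11*x^2 + 40*x + 48) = (x - 4)*(x + 1)*(x + 3)*(x^2 + 8*x + 16) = (x - 4)*(x + 1)*(x + 3)*(x + 4)*(x + 4)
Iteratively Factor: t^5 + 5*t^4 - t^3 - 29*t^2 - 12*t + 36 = (t + 3)*(t^4 + 2*t^3 - 7*t^2 - 8*t + 12) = (t - 2)*(t + 3)*(t^3 + 4*t^2 + t - 6) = (t - 2)*(t + 2)*(t + 3)*(t^2 + 2*t - 3) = (t - 2)*(t - 1)*(t + 2)*(t + 3)*(t + 3)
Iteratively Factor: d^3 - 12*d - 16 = (d + 2)*(d^2 - 2*d - 8) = (d - 4)*(d + 2)*(d + 2)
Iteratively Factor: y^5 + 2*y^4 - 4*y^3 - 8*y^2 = (y)*(y^4 + 2*y^3 - 4*y^2 - 8*y) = y^2*(y^3 + 2*y^2 - 4*y - 8) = y^2*(y + 2)*(y^2 - 4) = y^2*(y - 2)*(y + 2)*(y + 2)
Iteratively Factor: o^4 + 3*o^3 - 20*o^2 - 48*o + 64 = (o + 4)*(o^3 - o^2 - 16*o + 16) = (o - 4)*(o + 4)*(o^2 + 3*o - 4) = (o - 4)*(o + 4)^2*(o - 1)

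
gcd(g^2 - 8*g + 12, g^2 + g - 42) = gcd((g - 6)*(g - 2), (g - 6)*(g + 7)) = g - 6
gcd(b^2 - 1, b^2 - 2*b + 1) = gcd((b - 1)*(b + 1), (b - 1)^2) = b - 1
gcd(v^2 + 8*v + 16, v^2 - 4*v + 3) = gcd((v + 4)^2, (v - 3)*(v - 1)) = 1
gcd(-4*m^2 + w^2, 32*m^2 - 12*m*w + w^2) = 1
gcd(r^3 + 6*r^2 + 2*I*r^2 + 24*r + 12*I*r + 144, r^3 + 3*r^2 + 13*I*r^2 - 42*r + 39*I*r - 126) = r + 6*I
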